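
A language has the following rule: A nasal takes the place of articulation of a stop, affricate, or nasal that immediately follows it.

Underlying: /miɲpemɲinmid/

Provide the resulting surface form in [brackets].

[mimpeɲɲimmid]

/ɲ/ before /p/ (labial) → [m]
/m/ before /ɲ/ (palatal) → [ɲ]
/n/ before /m/ (labial) → [m]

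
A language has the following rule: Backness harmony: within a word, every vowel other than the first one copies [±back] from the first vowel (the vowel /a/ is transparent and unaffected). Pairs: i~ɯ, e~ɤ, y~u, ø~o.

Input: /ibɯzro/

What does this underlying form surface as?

/ɯ/ harmonizes with /i/ ([-back]) → [i]
/o/ harmonizes with /i/ ([-back]) → [ø]

[ibizrø]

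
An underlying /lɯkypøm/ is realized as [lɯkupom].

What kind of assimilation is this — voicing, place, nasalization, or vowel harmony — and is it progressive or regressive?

vowel harmony, progressive

/y/→[u] /ø/→[o].
Vowels agree with the first vowel, so the harmony is progressive.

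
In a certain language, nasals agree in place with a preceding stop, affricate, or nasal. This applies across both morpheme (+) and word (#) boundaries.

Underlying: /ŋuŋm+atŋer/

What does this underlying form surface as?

/m/ after /ŋ/ (velar) → [ŋ]
/ŋ/ after /t/ (alveolar) → [n]

[ŋuŋŋ+atner]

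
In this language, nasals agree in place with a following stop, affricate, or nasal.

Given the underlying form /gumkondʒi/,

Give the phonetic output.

[guŋkoɲdʒi]

/m/ before /k/ (velar) → [ŋ]
/n/ before /dʒ/ (palatal) → [ɲ]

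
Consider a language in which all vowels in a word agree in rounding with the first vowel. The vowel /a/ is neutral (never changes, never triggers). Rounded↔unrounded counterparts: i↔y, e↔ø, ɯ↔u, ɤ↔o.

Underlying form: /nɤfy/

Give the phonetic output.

/y/ harmonizes with /ɤ/ ([-round]) → [i]

[nɤfi]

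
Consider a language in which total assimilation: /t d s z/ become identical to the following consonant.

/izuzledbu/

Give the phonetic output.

/z/ before /l/ → [l] (total assimilation)
/d/ before /b/ → [b] (total assimilation)

[izullebbu]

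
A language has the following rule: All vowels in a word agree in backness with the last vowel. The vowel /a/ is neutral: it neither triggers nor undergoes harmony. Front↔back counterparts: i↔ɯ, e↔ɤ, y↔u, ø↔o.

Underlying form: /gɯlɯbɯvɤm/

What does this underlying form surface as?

[gɯlɯbɯvɤm]

no segment meets the rule's conditions; no change.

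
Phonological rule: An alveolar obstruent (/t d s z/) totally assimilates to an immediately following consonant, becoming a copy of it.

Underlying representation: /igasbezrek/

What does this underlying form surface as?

[igabberrek]

/s/ before /b/ → [b] (total assimilation)
/z/ before /r/ → [r] (total assimilation)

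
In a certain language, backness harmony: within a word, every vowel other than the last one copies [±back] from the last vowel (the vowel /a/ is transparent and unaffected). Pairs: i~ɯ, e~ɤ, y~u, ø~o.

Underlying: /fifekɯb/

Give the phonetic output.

/i/ harmonizes with /ɯ/ ([+back]) → [ɯ]
/e/ harmonizes with /ɯ/ ([+back]) → [ɤ]

[fɯfɤkɯb]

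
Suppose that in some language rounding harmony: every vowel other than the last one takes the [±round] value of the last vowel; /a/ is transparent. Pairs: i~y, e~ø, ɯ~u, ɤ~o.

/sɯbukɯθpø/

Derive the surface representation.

[subukuθpø]

/ɯ/ harmonizes with /ø/ ([+round]) → [u]
/ɯ/ harmonizes with /ø/ ([+round]) → [u]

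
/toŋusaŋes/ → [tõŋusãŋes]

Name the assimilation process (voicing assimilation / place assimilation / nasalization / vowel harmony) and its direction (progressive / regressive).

/o/→[õ] /a/→[ã].
Each target copies a feature from the following segment, so the direction is regressive.

nasalization, regressive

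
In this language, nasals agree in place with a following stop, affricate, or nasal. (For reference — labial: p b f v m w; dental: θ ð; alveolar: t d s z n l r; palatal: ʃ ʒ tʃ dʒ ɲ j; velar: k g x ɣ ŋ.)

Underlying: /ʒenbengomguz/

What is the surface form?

/n/ before /b/ (labial) → [m]
/n/ before /g/ (velar) → [ŋ]
/m/ before /g/ (velar) → [ŋ]

[ʒembeŋgoŋguz]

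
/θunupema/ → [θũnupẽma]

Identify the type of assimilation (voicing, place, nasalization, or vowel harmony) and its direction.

/u/→[ũ] /e/→[ẽ].
Each target copies a feature from the following segment, so the direction is regressive.

nasalization, regressive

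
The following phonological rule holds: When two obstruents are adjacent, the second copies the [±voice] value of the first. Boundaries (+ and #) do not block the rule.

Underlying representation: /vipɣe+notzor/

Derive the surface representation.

[vipxe+notsor]

/ɣ/ after /p/ (voiceless) → [x]
/z/ after /t/ (voiceless) → [s]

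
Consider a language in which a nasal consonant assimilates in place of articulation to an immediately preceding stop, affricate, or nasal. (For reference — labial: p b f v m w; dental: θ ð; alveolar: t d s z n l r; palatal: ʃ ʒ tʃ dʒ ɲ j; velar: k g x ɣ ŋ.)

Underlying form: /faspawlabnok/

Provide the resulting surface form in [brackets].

[faspawlabmok]

/n/ after /b/ (labial) → [m]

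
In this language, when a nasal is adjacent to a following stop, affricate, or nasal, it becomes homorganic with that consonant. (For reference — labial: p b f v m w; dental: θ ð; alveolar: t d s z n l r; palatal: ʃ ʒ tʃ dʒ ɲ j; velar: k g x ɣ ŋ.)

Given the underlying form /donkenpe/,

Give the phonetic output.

/n/ before /k/ (velar) → [ŋ]
/n/ before /p/ (labial) → [m]

[doŋkempe]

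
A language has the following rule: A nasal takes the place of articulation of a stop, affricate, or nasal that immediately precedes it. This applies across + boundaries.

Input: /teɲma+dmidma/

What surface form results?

[teɲɲa+dnidna]

/m/ after /ɲ/ (palatal) → [ɲ]
/m/ after /d/ (alveolar) → [n]
/m/ after /d/ (alveolar) → [n]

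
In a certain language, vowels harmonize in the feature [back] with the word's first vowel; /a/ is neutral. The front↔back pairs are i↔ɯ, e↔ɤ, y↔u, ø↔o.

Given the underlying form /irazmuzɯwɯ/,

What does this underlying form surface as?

/u/ harmonizes with /i/ ([-back]) → [y]
/ɯ/ harmonizes with /i/ ([-back]) → [i]
/ɯ/ harmonizes with /i/ ([-back]) → [i]

[irazmyziwi]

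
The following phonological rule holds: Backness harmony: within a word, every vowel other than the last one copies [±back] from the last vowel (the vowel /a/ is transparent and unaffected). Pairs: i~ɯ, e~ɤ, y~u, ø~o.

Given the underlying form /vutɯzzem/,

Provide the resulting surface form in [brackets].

[vytizzem]

/u/ harmonizes with /e/ ([-back]) → [y]
/ɯ/ harmonizes with /e/ ([-back]) → [i]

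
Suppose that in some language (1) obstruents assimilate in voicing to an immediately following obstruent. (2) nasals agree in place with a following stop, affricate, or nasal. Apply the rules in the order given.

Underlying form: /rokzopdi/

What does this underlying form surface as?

[rogzobdi]

Rule 1: /k/ before /z/ (voiced) → [g]
Rule 1: /p/ before /d/ (voiced) → [b]
After rule 1: rogzobdi
Rule 2: no segment meets the rule's conditions; no change.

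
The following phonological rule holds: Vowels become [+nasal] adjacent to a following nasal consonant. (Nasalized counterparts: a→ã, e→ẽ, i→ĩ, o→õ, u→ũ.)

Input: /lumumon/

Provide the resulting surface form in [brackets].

/u/ before nasal /m/ → [ũ]
/u/ before nasal /m/ → [ũ]
/o/ before nasal /n/ → [õ]

[lũmũmõn]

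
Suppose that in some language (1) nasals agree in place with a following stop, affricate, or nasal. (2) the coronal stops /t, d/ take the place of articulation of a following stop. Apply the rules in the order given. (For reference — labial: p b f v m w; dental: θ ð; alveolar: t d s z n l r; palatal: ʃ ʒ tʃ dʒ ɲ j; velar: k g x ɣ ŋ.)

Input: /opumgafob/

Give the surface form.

[opuŋgafob]

Rule 1: /m/ before /g/ (velar) → [ŋ]
After rule 1: opuŋgafob
Rule 2: no segment meets the rule's conditions; no change.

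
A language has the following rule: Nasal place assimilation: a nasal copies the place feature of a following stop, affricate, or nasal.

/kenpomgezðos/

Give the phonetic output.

/n/ before /p/ (labial) → [m]
/m/ before /g/ (velar) → [ŋ]

[kempoŋgezðos]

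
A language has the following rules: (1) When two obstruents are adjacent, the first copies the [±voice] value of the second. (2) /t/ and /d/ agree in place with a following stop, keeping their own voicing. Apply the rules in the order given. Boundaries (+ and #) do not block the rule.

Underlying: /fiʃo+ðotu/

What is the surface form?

Rule 1: no segment meets the rule's conditions; no change.
After rule 1: fiʃo+ðotu
Rule 2: no segment meets the rule's conditions; no change.

[fiʃo+ðotu]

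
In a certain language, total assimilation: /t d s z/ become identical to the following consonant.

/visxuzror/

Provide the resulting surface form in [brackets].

[vixxurror]

/s/ before /x/ → [x] (total assimilation)
/z/ before /r/ → [r] (total assimilation)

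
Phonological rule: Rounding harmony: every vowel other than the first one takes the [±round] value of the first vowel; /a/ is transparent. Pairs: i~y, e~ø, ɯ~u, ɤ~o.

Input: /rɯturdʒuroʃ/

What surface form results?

[rɯtɯrdʒɯrɤʃ]

/u/ harmonizes with /ɯ/ ([-round]) → [ɯ]
/u/ harmonizes with /ɯ/ ([-round]) → [ɯ]
/o/ harmonizes with /ɯ/ ([-round]) → [ɤ]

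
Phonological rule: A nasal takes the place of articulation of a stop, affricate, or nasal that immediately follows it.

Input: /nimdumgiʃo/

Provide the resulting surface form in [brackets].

[ninduŋgiʃo]

/m/ before /d/ (alveolar) → [n]
/m/ before /g/ (velar) → [ŋ]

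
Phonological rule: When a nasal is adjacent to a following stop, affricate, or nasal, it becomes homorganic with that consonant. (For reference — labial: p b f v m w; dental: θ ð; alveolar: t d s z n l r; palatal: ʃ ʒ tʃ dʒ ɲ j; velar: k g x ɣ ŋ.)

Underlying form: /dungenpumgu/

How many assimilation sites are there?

3

/n/ before /g/ (velar) → [ŋ]
/n/ before /p/ (labial) → [m]
/m/ before /g/ (velar) → [ŋ]
3 segments change.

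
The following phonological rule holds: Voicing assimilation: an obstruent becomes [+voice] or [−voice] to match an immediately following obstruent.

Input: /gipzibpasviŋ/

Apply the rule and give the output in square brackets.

[gibzippazviŋ]

/p/ before /z/ (voiced) → [b]
/b/ before /p/ (voiceless) → [p]
/s/ before /v/ (voiced) → [z]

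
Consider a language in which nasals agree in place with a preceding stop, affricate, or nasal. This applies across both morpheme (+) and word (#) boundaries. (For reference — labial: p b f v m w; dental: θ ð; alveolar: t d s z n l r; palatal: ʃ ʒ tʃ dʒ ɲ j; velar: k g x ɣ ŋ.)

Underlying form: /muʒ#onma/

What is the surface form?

[muʒ#onna]

/m/ after /n/ (alveolar) → [n]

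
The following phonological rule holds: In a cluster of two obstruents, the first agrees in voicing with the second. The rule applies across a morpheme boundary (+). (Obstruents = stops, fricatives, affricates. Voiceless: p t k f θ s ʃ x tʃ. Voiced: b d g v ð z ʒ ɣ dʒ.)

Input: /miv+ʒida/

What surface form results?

no segment meets the rule's conditions; no change.

[miv+ʒida]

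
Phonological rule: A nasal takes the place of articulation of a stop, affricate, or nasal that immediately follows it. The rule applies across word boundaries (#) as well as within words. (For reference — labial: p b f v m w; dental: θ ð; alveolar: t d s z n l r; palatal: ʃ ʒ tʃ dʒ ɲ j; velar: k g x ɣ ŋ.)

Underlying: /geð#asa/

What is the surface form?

no segment meets the rule's conditions; no change.

[geð#asa]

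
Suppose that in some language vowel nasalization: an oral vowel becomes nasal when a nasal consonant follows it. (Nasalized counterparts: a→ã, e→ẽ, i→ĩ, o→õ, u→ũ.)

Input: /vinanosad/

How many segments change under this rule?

/i/ before nasal /n/ → [ĩ]
/a/ before nasal /n/ → [ã]
2 segments change.

2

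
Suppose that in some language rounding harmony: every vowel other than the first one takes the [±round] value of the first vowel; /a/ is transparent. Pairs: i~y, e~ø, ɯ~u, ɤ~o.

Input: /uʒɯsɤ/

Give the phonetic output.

/ɯ/ harmonizes with /u/ ([+round]) → [u]
/ɤ/ harmonizes with /u/ ([+round]) → [o]

[uʒuso]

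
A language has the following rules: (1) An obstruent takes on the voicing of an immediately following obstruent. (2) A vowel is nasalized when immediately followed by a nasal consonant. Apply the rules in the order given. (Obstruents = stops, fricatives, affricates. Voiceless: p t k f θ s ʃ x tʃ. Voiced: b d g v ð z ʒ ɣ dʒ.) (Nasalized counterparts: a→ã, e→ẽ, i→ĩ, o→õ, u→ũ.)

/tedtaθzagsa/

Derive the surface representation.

[tettaðzaksa]

Rule 1: /d/ before /t/ (voiceless) → [t]
Rule 1: /θ/ before /z/ (voiced) → [ð]
Rule 1: /g/ before /s/ (voiceless) → [k]
After rule 1: tettaðzaksa
Rule 2: no segment meets the rule's conditions; no change.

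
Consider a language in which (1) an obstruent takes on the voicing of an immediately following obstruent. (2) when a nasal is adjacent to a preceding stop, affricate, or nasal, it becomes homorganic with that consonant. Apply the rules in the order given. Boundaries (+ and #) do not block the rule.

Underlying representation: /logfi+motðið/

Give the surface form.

Rule 1: /g/ before /f/ (voiceless) → [k]
Rule 1: /t/ before /ð/ (voiced) → [d]
After rule 1: lokfi+modðið
Rule 2: no segment meets the rule's conditions; no change.

[lokfi+modðið]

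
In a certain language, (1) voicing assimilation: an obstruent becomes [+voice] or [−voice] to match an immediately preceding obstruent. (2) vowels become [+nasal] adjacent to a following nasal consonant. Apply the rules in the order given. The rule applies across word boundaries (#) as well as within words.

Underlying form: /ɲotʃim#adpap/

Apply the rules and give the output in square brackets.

[ɲotʃĩm#adbap]

Rule 1: /p/ after /d/ (voiced) → [b]
After rule 1: ɲotʃim#adbap
Rule 2: /i/ before nasal /m/ → [ĩ]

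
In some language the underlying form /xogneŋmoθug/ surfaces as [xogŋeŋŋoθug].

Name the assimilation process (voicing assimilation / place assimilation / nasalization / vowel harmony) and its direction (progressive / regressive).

/n/→[ŋ] /m/→[ŋ].
Each target copies a feature from the preceding segment, so the direction is progressive.

place assimilation, progressive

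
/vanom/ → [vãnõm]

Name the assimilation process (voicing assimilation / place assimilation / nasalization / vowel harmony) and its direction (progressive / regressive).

nasalization, regressive

/a/→[ã] /o/→[õ].
Each target copies a feature from the following segment, so the direction is regressive.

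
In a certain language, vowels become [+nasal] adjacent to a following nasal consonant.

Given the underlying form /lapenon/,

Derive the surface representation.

[lapẽnõn]

/e/ before nasal /n/ → [ẽ]
/o/ before nasal /n/ → [õ]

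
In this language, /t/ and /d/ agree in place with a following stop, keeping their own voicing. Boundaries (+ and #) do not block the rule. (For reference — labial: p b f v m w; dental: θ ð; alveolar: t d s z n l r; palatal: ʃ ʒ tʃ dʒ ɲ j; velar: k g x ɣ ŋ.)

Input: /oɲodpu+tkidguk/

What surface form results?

/d/ before /p/ (labial) → [b]
/t/ before /k/ (velar) → [k]
/d/ before /g/ (velar) → [g]

[oɲobpu+kkigguk]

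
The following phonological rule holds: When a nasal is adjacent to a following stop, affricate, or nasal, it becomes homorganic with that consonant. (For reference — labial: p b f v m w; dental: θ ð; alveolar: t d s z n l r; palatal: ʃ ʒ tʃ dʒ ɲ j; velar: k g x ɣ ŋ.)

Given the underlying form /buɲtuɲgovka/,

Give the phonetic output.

[buntuŋgovka]

/ɲ/ before /t/ (alveolar) → [n]
/ɲ/ before /g/ (velar) → [ŋ]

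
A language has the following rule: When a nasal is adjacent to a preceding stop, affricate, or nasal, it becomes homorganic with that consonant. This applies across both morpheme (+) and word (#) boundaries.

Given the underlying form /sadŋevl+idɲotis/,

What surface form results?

[sadnevl+idnotis]

/ŋ/ after /d/ (alveolar) → [n]
/ɲ/ after /d/ (alveolar) → [n]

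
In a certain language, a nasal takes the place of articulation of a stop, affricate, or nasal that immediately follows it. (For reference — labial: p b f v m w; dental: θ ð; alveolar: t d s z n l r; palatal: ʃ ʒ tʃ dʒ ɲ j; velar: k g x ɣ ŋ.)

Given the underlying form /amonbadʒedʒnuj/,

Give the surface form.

/n/ before /b/ (labial) → [m]

[amombadʒedʒnuj]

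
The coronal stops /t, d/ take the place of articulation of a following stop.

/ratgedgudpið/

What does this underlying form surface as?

/t/ before /g/ (velar) → [k]
/d/ before /g/ (velar) → [g]
/d/ before /p/ (labial) → [b]

[rakgeggubpið]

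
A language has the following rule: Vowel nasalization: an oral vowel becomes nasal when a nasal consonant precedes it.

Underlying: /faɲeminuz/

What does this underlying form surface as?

/e/ after nasal /ɲ/ → [ẽ]
/i/ after nasal /m/ → [ĩ]
/u/ after nasal /n/ → [ũ]

[faɲẽmĩnũz]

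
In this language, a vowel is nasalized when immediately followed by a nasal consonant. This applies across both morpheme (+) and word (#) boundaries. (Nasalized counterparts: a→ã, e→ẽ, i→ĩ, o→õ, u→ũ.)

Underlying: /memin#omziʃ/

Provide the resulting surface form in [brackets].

/e/ before nasal /m/ → [ẽ]
/i/ before nasal /n/ → [ĩ]
/o/ before nasal /m/ → [õ]

[mẽmĩn#õmziʃ]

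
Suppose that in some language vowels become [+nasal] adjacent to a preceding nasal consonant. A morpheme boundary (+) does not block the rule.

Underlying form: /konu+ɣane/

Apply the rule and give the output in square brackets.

[konũ+ɣanẽ]

/u/ after nasal /n/ → [ũ]
/e/ after nasal /n/ → [ẽ]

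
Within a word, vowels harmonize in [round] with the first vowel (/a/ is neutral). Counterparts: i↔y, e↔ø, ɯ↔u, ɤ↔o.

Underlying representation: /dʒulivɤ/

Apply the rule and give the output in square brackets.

[dʒulyvo]

/i/ harmonizes with /u/ ([+round]) → [y]
/ɤ/ harmonizes with /u/ ([+round]) → [o]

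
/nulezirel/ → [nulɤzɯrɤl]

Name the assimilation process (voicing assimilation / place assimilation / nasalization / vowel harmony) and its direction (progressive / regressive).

vowel harmony, progressive

/e/→[ɤ] /i/→[ɯ] /e/→[ɤ].
Vowels agree with the first vowel, so the harmony is progressive.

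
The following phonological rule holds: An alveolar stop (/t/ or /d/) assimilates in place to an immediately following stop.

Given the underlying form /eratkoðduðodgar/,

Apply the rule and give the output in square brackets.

/t/ before /k/ (velar) → [k]
/d/ before /g/ (velar) → [g]

[erakkoðduðoggar]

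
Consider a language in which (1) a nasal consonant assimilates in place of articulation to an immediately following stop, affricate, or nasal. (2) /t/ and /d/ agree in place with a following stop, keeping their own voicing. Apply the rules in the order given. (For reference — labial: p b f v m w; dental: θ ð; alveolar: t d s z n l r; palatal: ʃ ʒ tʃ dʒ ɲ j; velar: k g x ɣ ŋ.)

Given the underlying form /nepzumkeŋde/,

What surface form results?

Rule 1: /m/ before /k/ (velar) → [ŋ]
Rule 1: /ŋ/ before /d/ (alveolar) → [n]
After rule 1: nepzuŋkende
Rule 2: no segment meets the rule's conditions; no change.

[nepzuŋkende]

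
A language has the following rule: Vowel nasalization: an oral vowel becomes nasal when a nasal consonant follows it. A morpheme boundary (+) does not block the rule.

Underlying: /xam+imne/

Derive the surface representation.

/a/ before nasal /m/ → [ã]
/i/ before nasal /m/ → [ĩ]

[xãm+ĩmne]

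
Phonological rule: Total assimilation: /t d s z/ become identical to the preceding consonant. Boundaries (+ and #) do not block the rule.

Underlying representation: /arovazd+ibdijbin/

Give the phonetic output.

[arovazz+ibbijbin]

/d/ after /z/ → [z] (total assimilation)
/d/ after /b/ → [b] (total assimilation)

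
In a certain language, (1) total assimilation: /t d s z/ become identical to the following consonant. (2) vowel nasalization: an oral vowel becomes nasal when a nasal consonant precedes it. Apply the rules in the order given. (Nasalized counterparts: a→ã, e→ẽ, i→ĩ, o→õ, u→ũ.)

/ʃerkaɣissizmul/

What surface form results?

[ʃerkaɣissimmũl]

Rule 1: /z/ before /m/ → [m] (total assimilation)
After rule 1: ʃerkaɣissimmul
Rule 2: /u/ after nasal /m/ → [ũ]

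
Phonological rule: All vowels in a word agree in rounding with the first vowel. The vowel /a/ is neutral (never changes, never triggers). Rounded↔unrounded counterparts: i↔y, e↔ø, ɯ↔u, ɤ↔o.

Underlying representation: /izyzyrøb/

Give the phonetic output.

/y/ harmonizes with /i/ ([-round]) → [i]
/y/ harmonizes with /i/ ([-round]) → [i]
/ø/ harmonizes with /i/ ([-round]) → [e]

[izizireb]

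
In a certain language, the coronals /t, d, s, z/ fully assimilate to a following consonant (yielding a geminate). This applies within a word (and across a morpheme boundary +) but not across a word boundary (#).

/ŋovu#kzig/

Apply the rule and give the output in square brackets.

no segment meets the rule's conditions; no change.

[ŋovu#kzig]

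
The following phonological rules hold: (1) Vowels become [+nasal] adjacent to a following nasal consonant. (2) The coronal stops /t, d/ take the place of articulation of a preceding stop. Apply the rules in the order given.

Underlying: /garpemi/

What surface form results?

[garpẽmi]

Rule 1: /e/ before nasal /m/ → [ẽ]
After rule 1: garpẽmi
Rule 2: no segment meets the rule's conditions; no change.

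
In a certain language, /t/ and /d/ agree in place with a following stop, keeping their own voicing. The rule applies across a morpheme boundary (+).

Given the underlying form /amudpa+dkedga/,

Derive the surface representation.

/d/ before /p/ (labial) → [b]
/d/ before /k/ (velar) → [g]
/d/ before /g/ (velar) → [g]

[amubpa+gkegga]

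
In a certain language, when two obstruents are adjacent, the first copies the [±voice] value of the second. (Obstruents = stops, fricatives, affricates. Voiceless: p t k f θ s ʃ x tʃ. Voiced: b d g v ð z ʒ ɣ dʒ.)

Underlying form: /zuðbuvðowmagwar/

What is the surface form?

no segment meets the rule's conditions; no change.

[zuðbuvðowmagwar]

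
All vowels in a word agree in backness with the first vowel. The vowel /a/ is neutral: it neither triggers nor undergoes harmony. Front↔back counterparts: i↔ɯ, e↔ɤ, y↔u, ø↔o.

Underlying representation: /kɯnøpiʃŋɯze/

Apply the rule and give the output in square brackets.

/ø/ harmonizes with /ɯ/ ([+back]) → [o]
/i/ harmonizes with /ɯ/ ([+back]) → [ɯ]
/e/ harmonizes with /ɯ/ ([+back]) → [ɤ]

[kɯnopɯʃŋɯzɤ]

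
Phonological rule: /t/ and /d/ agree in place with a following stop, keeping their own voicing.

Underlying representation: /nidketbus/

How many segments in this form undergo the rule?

2

/d/ before /k/ (velar) → [g]
/t/ before /b/ (labial) → [p]
2 segments change.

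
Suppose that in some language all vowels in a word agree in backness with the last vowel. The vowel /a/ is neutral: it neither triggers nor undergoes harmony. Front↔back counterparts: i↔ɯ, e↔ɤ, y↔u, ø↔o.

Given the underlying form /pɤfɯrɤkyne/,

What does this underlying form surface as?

[pefirekyne]

/ɤ/ harmonizes with /e/ ([-back]) → [e]
/ɯ/ harmonizes with /e/ ([-back]) → [i]
/ɤ/ harmonizes with /e/ ([-back]) → [e]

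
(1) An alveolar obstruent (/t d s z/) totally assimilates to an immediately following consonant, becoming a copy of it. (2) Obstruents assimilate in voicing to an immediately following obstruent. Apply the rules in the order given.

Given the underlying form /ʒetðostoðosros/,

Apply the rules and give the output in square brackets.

[ʒeððottoðorros]

Rule 1: /t/ before /ð/ → [ð] (total assimilation)
Rule 1: /s/ before /t/ → [t] (total assimilation)
Rule 1: /s/ before /r/ → [r] (total assimilation)
After rule 1: ʒeððottoðorros
Rule 2: no segment meets the rule's conditions; no change.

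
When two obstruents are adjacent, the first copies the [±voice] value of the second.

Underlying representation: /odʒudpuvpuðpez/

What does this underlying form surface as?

[odʒutpufpuθpez]

/d/ before /p/ (voiceless) → [t]
/v/ before /p/ (voiceless) → [f]
/ð/ before /p/ (voiceless) → [θ]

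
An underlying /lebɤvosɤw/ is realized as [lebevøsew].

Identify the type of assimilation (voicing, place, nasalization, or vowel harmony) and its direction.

/ɤ/→[e] /o/→[ø] /ɤ/→[e].
Vowels agree with the first vowel, so the harmony is progressive.

vowel harmony, progressive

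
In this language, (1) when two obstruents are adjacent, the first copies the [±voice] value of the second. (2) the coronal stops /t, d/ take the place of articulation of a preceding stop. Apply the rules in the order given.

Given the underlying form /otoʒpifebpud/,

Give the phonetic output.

[otoʃpifeppud]

Rule 1: /ʒ/ before /p/ (voiceless) → [ʃ]
Rule 1: /b/ before /p/ (voiceless) → [p]
After rule 1: otoʃpifeppud
Rule 2: no segment meets the rule's conditions; no change.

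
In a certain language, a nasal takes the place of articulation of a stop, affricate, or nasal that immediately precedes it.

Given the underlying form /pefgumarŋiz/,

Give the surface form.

no segment meets the rule's conditions; no change.

[pefgumarŋiz]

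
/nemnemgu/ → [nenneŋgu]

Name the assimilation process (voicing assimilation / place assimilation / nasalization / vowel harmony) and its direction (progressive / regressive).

/m/→[n] /m/→[ŋ].
Each target copies a feature from the following segment, so the direction is regressive.

place assimilation, regressive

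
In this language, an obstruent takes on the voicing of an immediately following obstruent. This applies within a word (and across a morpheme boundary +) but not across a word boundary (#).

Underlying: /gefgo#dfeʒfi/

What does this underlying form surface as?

[gevgo#tfeʃfi]

/f/ before /g/ (voiced) → [v]
/d/ before /f/ (voiceless) → [t]
/ʒ/ before /f/ (voiceless) → [ʃ]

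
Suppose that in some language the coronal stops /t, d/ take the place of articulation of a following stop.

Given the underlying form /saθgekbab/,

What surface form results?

[saθgekbab]

no segment meets the rule's conditions; no change.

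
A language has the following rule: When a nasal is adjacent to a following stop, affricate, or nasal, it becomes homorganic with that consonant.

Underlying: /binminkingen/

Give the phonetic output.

/n/ before /m/ (labial) → [m]
/n/ before /k/ (velar) → [ŋ]
/n/ before /g/ (velar) → [ŋ]

[bimmiŋkiŋgen]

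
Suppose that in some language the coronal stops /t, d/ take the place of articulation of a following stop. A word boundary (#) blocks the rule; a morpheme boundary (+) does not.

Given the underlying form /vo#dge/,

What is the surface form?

[vo#gge]

/d/ before /g/ (velar) → [g]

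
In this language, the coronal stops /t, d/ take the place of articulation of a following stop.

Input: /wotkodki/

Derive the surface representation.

[wokkogki]

/t/ before /k/ (velar) → [k]
/d/ before /k/ (velar) → [g]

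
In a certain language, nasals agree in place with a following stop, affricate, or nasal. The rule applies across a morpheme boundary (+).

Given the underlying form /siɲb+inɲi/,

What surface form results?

[simb+iɲɲi]

/ɲ/ before /b/ (labial) → [m]
/n/ before /ɲ/ (palatal) → [ɲ]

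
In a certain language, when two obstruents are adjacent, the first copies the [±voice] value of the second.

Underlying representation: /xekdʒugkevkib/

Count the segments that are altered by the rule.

3

/k/ before /dʒ/ (voiced) → [g]
/g/ before /k/ (voiceless) → [k]
/v/ before /k/ (voiceless) → [f]
3 segments change.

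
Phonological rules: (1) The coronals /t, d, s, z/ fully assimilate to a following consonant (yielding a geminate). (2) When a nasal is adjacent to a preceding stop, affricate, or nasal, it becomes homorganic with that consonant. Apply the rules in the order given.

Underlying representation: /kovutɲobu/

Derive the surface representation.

Rule 1: /t/ before /ɲ/ → [ɲ] (total assimilation)
After rule 1: kovuɲɲobu
Rule 2: no segment meets the rule's conditions; no change.

[kovuɲɲobu]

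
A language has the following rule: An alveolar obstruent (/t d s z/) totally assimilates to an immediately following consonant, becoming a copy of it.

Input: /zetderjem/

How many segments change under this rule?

1

/t/ before /d/ → [d] (total assimilation)
1 segment changes.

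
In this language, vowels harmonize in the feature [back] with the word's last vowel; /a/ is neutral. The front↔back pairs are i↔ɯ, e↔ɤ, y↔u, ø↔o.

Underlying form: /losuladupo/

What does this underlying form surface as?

no segment meets the rule's conditions; no change.

[losuladupo]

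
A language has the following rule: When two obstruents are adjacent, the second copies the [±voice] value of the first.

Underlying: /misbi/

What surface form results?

/b/ after /s/ (voiceless) → [p]

[mispi]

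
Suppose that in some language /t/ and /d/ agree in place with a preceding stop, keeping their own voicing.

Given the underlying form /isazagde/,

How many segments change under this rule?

1

/d/ after /g/ (velar) → [g]
1 segment changes.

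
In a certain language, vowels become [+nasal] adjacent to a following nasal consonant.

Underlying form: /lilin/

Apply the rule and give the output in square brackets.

/i/ before nasal /n/ → [ĩ]

[lilĩn]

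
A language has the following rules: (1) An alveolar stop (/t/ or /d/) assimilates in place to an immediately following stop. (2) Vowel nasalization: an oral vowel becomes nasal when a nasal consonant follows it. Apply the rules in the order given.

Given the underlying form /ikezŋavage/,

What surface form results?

Rule 1: no segment meets the rule's conditions; no change.
After rule 1: ikezŋavage
Rule 2: no segment meets the rule's conditions; no change.

[ikezŋavage]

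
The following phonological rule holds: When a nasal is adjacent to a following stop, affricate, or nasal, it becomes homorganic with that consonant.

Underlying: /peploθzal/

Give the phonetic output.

[peploθzal]

no segment meets the rule's conditions; no change.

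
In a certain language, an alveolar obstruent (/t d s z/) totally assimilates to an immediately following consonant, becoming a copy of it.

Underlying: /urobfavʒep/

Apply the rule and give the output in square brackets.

no segment meets the rule's conditions; no change.

[urobfavʒep]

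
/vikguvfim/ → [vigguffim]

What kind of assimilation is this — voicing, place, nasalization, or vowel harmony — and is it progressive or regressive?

/k/→[g] /v/→[f].
Each target copies a feature from the following segment, so the direction is regressive.

voicing assimilation, regressive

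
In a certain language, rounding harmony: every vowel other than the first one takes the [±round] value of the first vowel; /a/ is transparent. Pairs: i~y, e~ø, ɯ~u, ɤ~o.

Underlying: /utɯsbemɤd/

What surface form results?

/ɯ/ harmonizes with /u/ ([+round]) → [u]
/e/ harmonizes with /u/ ([+round]) → [ø]
/ɤ/ harmonizes with /u/ ([+round]) → [o]

[utusbømod]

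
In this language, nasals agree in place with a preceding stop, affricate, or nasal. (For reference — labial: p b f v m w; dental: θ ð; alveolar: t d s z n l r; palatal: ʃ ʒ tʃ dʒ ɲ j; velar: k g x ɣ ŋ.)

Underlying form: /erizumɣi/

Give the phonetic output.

no segment meets the rule's conditions; no change.

[erizumɣi]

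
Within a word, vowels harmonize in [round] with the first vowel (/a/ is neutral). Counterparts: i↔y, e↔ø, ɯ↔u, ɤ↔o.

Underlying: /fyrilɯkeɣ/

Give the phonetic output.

/i/ harmonizes with /y/ ([+round]) → [y]
/ɯ/ harmonizes with /y/ ([+round]) → [u]
/e/ harmonizes with /y/ ([+round]) → [ø]

[fyrylukøɣ]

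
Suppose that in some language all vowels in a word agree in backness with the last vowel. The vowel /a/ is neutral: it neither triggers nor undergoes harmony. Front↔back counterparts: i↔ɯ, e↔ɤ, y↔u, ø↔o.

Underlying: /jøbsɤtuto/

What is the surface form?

/ø/ harmonizes with /o/ ([+back]) → [o]

[jobsɤtuto]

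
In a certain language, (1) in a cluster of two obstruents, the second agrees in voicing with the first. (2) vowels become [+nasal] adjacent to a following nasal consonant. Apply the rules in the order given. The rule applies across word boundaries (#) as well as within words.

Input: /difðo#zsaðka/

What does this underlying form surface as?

Rule 1: /ð/ after /f/ (voiceless) → [θ]
Rule 1: /s/ after /z/ (voiced) → [z]
Rule 1: /k/ after /ð/ (voiced) → [g]
After rule 1: difθo#zzaðga
Rule 2: no segment meets the rule's conditions; no change.

[difθo#zzaðga]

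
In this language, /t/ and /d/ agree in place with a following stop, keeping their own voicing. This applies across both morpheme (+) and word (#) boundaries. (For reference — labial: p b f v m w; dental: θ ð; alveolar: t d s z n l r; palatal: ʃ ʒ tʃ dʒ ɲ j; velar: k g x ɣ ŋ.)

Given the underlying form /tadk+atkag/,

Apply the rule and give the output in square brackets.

/d/ before /k/ (velar) → [g]
/t/ before /k/ (velar) → [k]

[tagk+akkag]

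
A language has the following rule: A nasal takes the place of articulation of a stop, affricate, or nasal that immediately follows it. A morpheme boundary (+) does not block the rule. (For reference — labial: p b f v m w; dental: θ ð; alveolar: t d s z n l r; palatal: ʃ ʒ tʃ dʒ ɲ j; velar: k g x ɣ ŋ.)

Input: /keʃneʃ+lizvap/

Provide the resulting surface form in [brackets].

no segment meets the rule's conditions; no change.

[keʃneʃ+lizvap]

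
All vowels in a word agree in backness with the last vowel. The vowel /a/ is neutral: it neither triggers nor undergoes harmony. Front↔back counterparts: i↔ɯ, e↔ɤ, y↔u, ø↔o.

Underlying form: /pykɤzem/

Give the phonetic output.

/ɤ/ harmonizes with /e/ ([-back]) → [e]

[pykezem]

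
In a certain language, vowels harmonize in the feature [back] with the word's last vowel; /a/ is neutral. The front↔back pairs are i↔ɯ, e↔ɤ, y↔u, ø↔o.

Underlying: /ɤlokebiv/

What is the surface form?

[eløkebiv]

/ɤ/ harmonizes with /i/ ([-back]) → [e]
/o/ harmonizes with /i/ ([-back]) → [ø]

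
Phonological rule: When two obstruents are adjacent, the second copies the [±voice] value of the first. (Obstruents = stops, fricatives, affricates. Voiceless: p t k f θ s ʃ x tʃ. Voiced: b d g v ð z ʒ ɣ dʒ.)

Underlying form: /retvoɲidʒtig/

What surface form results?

/v/ after /t/ (voiceless) → [f]
/t/ after /dʒ/ (voiced) → [d]

[retfoɲidʒdig]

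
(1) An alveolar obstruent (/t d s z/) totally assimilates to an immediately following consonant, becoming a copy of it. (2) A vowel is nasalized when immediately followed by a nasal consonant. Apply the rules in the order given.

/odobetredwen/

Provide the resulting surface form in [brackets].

[odoberrewwẽn]

Rule 1: /t/ before /r/ → [r] (total assimilation)
Rule 1: /d/ before /w/ → [w] (total assimilation)
After rule 1: odoberrewwen
Rule 2: /e/ before nasal /n/ → [ẽ]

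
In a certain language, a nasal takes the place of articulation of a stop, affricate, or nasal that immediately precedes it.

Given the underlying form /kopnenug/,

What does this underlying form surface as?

/n/ after /p/ (labial) → [m]

[kopmenug]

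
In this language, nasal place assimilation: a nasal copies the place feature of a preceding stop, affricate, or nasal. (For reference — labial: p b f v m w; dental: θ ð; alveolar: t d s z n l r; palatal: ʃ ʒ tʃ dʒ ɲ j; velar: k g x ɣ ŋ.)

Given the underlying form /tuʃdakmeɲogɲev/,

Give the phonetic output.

/m/ after /k/ (velar) → [ŋ]
/ɲ/ after /g/ (velar) → [ŋ]

[tuʃdakŋeɲogŋev]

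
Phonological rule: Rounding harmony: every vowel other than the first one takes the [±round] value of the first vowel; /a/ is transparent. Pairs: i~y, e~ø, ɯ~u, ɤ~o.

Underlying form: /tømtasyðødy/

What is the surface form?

no segment meets the rule's conditions; no change.

[tømtasyðødy]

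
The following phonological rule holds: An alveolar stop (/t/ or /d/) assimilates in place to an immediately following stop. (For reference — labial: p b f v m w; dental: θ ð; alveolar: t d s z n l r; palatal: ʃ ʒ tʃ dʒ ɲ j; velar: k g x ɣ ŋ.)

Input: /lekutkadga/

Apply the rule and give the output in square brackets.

[lekukkagga]

/t/ before /k/ (velar) → [k]
/d/ before /g/ (velar) → [g]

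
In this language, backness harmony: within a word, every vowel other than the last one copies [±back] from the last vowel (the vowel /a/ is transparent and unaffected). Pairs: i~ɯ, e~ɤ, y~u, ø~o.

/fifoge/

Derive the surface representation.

/o/ harmonizes with /e/ ([-back]) → [ø]

[fiføge]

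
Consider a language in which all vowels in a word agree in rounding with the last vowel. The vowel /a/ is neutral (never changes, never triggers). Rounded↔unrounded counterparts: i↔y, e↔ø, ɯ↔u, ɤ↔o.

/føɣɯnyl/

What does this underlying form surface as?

[føɣunyl]

/ɯ/ harmonizes with /y/ ([+round]) → [u]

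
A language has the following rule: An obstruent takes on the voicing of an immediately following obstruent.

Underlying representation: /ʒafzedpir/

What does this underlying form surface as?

/f/ before /z/ (voiced) → [v]
/d/ before /p/ (voiceless) → [t]

[ʒavzetpir]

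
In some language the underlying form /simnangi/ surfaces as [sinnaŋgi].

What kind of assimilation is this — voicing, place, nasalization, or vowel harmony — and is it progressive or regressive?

/m/→[n] /n/→[ŋ].
Each target copies a feature from the following segment, so the direction is regressive.

place assimilation, regressive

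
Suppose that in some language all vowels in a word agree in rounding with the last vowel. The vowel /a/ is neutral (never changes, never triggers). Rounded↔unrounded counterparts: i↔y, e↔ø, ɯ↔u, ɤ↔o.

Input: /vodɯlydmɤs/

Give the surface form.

/o/ harmonizes with /ɤ/ ([-round]) → [ɤ]
/y/ harmonizes with /ɤ/ ([-round]) → [i]

[vɤdɯlidmɤs]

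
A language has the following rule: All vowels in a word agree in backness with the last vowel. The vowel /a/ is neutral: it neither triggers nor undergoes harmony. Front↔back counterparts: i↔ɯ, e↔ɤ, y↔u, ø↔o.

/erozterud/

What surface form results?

[ɤroztɤrud]

/e/ harmonizes with /u/ ([+back]) → [ɤ]
/e/ harmonizes with /u/ ([+back]) → [ɤ]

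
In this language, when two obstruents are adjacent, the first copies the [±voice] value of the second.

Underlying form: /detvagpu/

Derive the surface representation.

/t/ before /v/ (voiced) → [d]
/g/ before /p/ (voiceless) → [k]

[dedvakpu]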